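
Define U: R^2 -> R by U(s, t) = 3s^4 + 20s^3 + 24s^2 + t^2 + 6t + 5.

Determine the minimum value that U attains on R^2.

-132

U(s,t) separates as P(s) + Q(t) + 5, so its minimum is min P + min Q + 5.
P'(s) = 12s(s + 1)(s + 4) vanishes at s ∈ {-4, -1, 0}; Q'(t) = 2(t + 3) vanishes at t ∈ {-3}.
Local minima of P (where P''>0): P(-4)=-128, P(0)=0. Local minima of Q: Q(-3)=-9.
So the global minimum of U is P(-4) + Q(-3) + 5 = -128 − 9 + 5 = -132, attained at (-4, -3).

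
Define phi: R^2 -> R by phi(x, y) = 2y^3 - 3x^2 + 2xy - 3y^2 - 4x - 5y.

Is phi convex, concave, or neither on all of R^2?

The term 2y^3 is cubic, so the Hessian is not constant.
∂²phi/∂y² = 12y - 6, which takes both signs as y varies (negative for sufficiently negative y). A diagonal entry of the Hessian changing sign means the Hessian is neither positive- nor negative-semidefinite on all of R^2.

neither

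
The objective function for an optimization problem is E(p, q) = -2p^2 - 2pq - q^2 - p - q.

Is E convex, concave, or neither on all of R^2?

concave

E is quadratic, so its Hessian is the constant matrix H = [[-4, -2], [-2, -2]].
det(H) = 4, tr(H) = -6.
det(H) > 0 and tr(H) < 0, so H is negative definite everywhere: concave.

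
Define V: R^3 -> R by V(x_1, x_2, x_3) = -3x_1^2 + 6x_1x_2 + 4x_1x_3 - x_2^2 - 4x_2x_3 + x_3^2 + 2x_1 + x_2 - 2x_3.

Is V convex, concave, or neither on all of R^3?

neither

V is quadratic, so its Hessian is the constant matrix H = [[-6, 6, 4], [6, -2, -4], [4, -4, 2]].
Leading principal minors: -6, -24, -112.
Neither pattern holds ⇒ H is indefinite ⇒ neither convex nor concave.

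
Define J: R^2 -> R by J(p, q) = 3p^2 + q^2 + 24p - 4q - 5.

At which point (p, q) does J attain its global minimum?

J(p,q) separates as A(p) + B(q) − 5, so its minimum is min A + min B − 5.
A'(p) = 6p + 24 vanishes at p ∈ {-4}; B'(q) = 2q - 4 vanishes at q ∈ {2}.
Local minima of A (where A''>0): A(-4)=-48. Local minima of B: B(2)=-4.
So the global minimum of J is A(-4) + B(2) − 5 = -48 − 4 − 5 = -57, attained at (-4, 2).

(-4, 2)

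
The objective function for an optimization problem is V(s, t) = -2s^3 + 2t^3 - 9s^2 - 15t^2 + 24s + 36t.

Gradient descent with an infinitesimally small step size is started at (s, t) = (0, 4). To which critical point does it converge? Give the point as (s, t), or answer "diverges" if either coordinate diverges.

(-4, 3)

V is separable, so gradient descent decouples: s follows -∂V/∂s, t follows -∂V/∂t.
∂V/∂s = -6(s - 1)(s + 4); at s=0 this is 24, so s decreases.
∂V/∂t = 6(t - 3)(t - 2); at t=4 this is 12, so t decreases.
s converges to its nearest critical value -4 (a local min of the s-part); t converges to 3. The iterate converges to (-4, 3).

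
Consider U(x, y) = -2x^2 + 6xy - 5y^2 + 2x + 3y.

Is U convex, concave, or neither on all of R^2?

concave

U is quadratic, so its Hessian is the constant matrix H = [[-4, 6], [6, -10]].
det(H) = 4, tr(H) = -14.
det(H) > 0 and tr(H) < 0, so H is negative definite everywhere: concave.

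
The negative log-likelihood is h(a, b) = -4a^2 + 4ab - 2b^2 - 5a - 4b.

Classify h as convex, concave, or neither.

concave

h is quadratic, so its Hessian is the constant matrix H = [[-8, 4], [4, -4]].
det(H) = 16, tr(H) = -12.
det(H) > 0 and tr(H) < 0, so H is negative definite everywhere: concave.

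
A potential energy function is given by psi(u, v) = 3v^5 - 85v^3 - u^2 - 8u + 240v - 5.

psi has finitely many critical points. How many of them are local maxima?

psi separates as a function of u plus a function of v, so ∇psi=0 decouples.
∂psi/∂u = -2(u + 4) = 0 at u ∈ {-4}; ∂psi/∂v = 15(v - 4)(v - 1)(v + 1)(v + 4) = 0 at v ∈ {-4, -1, 1, 4}.
The Hessian is diagonal: diag(psi_uu, psi_vv). Second derivatives: psi_uu(-4)=-2; psi_vv(-4)=-1800, psi_vv(-1)=450, psi_vv(1)=-450, psi_vv(4)=1800.
Local maxima occur where both diagonal entries negative: (-4, -4), (-4, 1). Count: 2.

2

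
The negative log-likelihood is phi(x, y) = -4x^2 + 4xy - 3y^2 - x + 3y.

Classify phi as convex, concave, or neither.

phi is quadratic, so its Hessian is the constant matrix H = [[-8, 4], [4, -6]].
det(H) = 32, tr(H) = -14.
det(H) > 0 and tr(H) < 0, so H is negative definite everywhere: concave.

concave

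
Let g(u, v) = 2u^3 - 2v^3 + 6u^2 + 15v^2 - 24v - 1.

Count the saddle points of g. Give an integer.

g separates as a function of u plus a function of v, so ∇g=0 decouples.
∂g/∂u = 6u(u + 2) = 0 at u ∈ {-2, 0}; ∂g/∂v = -6(v - 4)(v - 1) = 0 at v ∈ {1, 4}.
The Hessian is diagonal: diag(g_uu, g_vv). Second derivatives: g_uu(-2)=-12, g_uu(0)=12; g_vv(1)=18, g_vv(4)=-18.
Saddle points occur where the two diagonal entries have opposite signs: (-2, 1), (0, 4). Count: 2.

2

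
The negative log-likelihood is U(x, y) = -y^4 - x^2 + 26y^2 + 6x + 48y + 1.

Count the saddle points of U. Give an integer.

U separates as a function of x plus a function of y, so ∇U=0 decouples.
∂U/∂x = -2(x - 3) = 0 at x ∈ {3}; ∂U/∂y = -4(y - 4)(y + 1)(y + 3) = 0 at y ∈ {-3, -1, 4}.
The Hessian is diagonal: diag(U_xx, U_yy). Second derivatives: U_xx(3)=-2; U_yy(-3)=-56, U_yy(-1)=40, U_yy(4)=-140.
Saddle points occur where the two diagonal entries have opposite signs: (3, -1). Count: 1.

1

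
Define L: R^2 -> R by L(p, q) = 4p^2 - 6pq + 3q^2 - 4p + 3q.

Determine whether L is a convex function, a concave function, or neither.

L is quadratic, so its Hessian is the constant matrix H = [[8, -6], [-6, 6]].
det(H) = 12, tr(H) = 14.
det(H) > 0 and tr(H) > 0, so H is positive definite everywhere: convex.

convex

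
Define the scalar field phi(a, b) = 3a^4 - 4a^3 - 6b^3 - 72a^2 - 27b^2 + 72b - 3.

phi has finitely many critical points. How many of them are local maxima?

phi separates as a function of a plus a function of b, so ∇phi=0 decouples.
∂phi/∂a = 12a(a - 4)(a + 3) = 0 at a ∈ {-3, 0, 4}; ∂phi/∂b = -18(b - 1)(b + 4) = 0 at b ∈ {-4, 1}.
The Hessian is diagonal: diag(phi_aa, phi_bb). Second derivatives: phi_aa(-3)=252, phi_aa(0)=-144, phi_aa(4)=336; phi_bb(-4)=90, phi_bb(1)=-90.
Local maxima occur where both diagonal entries negative: (0, 1). Count: 1.

1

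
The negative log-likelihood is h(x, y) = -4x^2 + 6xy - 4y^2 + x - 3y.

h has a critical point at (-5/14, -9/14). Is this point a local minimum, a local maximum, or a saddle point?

The Hessian of h is constant: H = [[-8, 6], [6, -8]].
det(H) = (-8)·(-8) − 6² = 28.
det(H) > 0 and tr(H) = -16 < 0, so H is negative definite and the point is a local maximum.

local maximum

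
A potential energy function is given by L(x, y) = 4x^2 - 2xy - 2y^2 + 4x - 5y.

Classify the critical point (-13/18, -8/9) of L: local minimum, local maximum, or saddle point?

The Hessian of L is constant: H = [[8, -2], [-2, -4]].
det(H) = 8·(-4) − (-2)² = -36.
Since det(H) < 0, H is indefinite and the critical point is a saddle point.

saddle point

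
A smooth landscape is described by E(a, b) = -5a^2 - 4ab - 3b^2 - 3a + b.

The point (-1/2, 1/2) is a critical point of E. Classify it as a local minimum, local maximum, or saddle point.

local maximum

The Hessian of E is constant: H = [[-10, -4], [-4, -6]].
det(H) = (-10)·(-6) − (-4)² = 44.
det(H) > 0 and tr(H) = -16 < 0, so H is negative definite and the point is a local maximum.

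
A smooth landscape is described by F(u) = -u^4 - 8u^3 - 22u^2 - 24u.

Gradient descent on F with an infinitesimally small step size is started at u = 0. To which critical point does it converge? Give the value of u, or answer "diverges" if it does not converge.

F'(u) = -4(u + 1)(u + 2)(u + 3), so F'(0) = -24.
Gradient descent moves in the -F' direction, i.e. u is increasing.
There is no critical point above u=0, and F' keeps the same sign, so the iterate runs off to +∞.

diverges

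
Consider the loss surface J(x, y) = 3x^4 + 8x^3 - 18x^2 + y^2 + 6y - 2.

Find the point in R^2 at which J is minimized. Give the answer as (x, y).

(-3, -3)

J(x,y) separates as P(x) + Q(y) − 2, so its minimum is min P + min Q − 2.
P'(x) = 12x(x - 1)(x + 3) vanishes at x ∈ {-3, 0, 1}; Q'(y) = 2y + 6 vanishes at y ∈ {-3}.
Local minima of P (where P''>0): P(-3)=-135, P(1)=-7. Local minima of Q: Q(-3)=-9.
So the global minimum of J is P(-3) + Q(-3) − 2 = -135 − 9 − 2 = -146, attained at (-3, -3).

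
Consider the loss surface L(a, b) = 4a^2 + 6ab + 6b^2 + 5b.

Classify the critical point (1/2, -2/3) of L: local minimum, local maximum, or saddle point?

The Hessian of L is constant: H = [[8, 6], [6, 12]].
det(H) = 8·12 − 6² = 60.
det(H) > 0 and tr(H) = 20 > 0, so H is positive definite and the point is a local minimum.

local minimum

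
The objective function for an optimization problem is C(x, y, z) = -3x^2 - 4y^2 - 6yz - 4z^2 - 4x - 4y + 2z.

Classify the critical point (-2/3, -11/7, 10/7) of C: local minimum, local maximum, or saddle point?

local maximum

The Hessian is constant: H = [[-6, 0, 0], [0, -8, -6], [0, -6, -8]].
Leading principal minors: Δ₁ = -6, Δ₂ = 48, Δ₃ = -168.
The minors alternate sign starting negative (−, +, −), so H is negative definite: a local maximum.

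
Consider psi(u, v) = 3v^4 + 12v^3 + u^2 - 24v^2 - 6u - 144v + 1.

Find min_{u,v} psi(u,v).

-248

psi(u,v) separates as P(u) + Q(v) + 1, so its minimum is min P + min Q + 1.
P'(u) = 2u - 6 vanishes at u ∈ {3}; Q'(v) = 12(v - 2)(v + 2)(v + 3) vanishes at v ∈ {-3, -2, 2}.
Local minima of P (where P''>0): P(3)=-9. Local minima of Q: Q(-3)=135, Q(2)=-240.
So the global minimum of psi is P(3) + Q(2) + 1 = -9 − 240 + 1 = -248, attained at (3, 2).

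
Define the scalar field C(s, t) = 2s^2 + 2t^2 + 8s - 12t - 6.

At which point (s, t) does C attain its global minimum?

(-2, 3)

C(s,t) separates as P(s) + Q(t) − 6, so its minimum is min P + min Q − 6.
P'(s) = 4s + 8 vanishes at s ∈ {-2}; Q'(t) = 4(t - 3) vanishes at t ∈ {3}.
Local minima of P (where P''>0): P(-2)=-8. Local minima of Q: Q(3)=-18.
So the global minimum of C is P(-2) + Q(3) − 6 = -8 − 18 − 6 = -32, attained at (-2, 3).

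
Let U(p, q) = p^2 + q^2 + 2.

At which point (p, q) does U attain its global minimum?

(0, 0)

U(p,q) separates as A(p) + B(q) + 2, so its minimum is min A + min B + 2.
A'(p) = 2p vanishes at p ∈ {0}; B'(q) = 2q vanishes at q ∈ {0}.
Local minima of A (where A''>0): A(0)=0. Local minima of B: B(0)=0.
So the global minimum of U is A(0) + B(0) + 2 = 0 + 0 + 2 = 2, attained at (0, 0).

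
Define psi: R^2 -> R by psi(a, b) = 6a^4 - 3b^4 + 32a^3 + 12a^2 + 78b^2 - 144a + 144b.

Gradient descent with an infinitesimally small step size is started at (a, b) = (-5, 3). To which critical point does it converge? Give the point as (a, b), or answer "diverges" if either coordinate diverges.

psi is separable, so gradient descent decouples: a follows -∂psi/∂a, b follows -∂psi/∂b.
∂psi/∂a = 24(a - 1)(a + 2)(a + 3); at a=-5 this is -864, so a increases.
∂psi/∂b = -12(b - 4)(b + 1)(b + 3); at b=3 this is 288, so b decreases.
a converges to its nearest critical value -3 (a local min of the a-part); b converges to -1. The iterate converges to (-3, -1).

(-3, -1)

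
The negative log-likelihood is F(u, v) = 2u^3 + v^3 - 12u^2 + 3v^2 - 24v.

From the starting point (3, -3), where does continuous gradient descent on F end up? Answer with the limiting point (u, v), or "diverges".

(4, 2)

F is separable, so gradient descent decouples: u follows -∂F/∂u, v follows -∂F/∂v.
∂F/∂u = 6u(u - 4); at u=3 this is -18, so u increases.
∂F/∂v = 3(v - 2)(v + 4); at v=-3 this is -15, so v increases.
u converges to its nearest critical value 4 (a local min of the u-part); v converges to 2. The iterate converges to (4, 2).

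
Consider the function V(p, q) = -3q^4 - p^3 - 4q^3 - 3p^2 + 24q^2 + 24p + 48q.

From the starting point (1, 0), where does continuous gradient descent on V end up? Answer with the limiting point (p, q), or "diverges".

(-4, -1)

V is separable, so gradient descent decouples: p follows -∂V/∂p, q follows -∂V/∂q.
∂V/∂p = -3(p - 2)(p + 4); at p=1 this is 15, so p decreases.
∂V/∂q = -12(q - 2)(q + 1)(q + 2); at q=0 this is 48, so q decreases.
p converges to its nearest critical value -4 (a local min of the p-part); q converges to -1. The iterate converges to (-4, -1).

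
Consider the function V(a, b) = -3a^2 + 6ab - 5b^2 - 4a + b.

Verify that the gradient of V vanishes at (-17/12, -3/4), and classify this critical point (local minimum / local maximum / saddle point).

∇V = (-6a + 6b - 4, 6a - 10b + 1); substituting (-17/12, -3/4) gives ∇V = (0, 0), so (-17/12, -3/4) is indeed a critical point.
The Hessian of V is constant: H = [[-6, 6], [6, -10]].
det(H) = (-6)·(-10) − 6² = 24.
det(H) > 0 and tr(H) = -16 < 0, so H is negative definite and the point is a local maximum.

local maximum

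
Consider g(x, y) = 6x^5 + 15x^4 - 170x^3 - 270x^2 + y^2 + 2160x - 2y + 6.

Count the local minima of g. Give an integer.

2

g separates as a function of x plus a function of y, so ∇g=0 decouples.
∂g/∂x = 30(x - 3)(x - 2)(x + 3)(x + 4) = 0 at x ∈ {-4, -3, 2, 3}; ∂g/∂y = 2(y - 1) = 0 at y ∈ {1}.
The Hessian is diagonal: diag(g_xx, g_yy). Second derivatives: g_xx(-4)=-1260, g_xx(-3)=900, g_xx(2)=-900, g_xx(3)=1260; g_yy(1)=2.
Local minima occur where both diagonal entries positive: (-3, 1), (3, 1). Count: 2.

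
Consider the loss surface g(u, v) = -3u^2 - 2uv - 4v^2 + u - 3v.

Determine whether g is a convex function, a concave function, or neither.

concave

g is quadratic, so its Hessian is the constant matrix H = [[-6, -2], [-2, -8]].
det(H) = 44, tr(H) = -14.
det(H) > 0 and tr(H) < 0, so H is negative definite everywhere: concave.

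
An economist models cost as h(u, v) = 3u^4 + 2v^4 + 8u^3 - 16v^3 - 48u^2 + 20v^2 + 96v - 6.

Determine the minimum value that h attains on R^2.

h(u,v) separates as P(u) + Q(v) − 6, so its minimum is min P + min Q − 6.
P'(u) = 12u(u - 2)(u + 4) vanishes at u ∈ {-4, 0, 2}; Q'(v) = 8(v - 4)(v - 3)(v + 1) vanishes at v ∈ {-1, 3, 4}.
Local minima of P (where P''>0): P(-4)=-512, P(2)=-80. Local minima of Q: Q(-1)=-58, Q(4)=192.
So the global minimum of h is P(-4) + Q(-1) − 6 = -512 − 58 − 6 = -576, attained at (-4, -1).

-576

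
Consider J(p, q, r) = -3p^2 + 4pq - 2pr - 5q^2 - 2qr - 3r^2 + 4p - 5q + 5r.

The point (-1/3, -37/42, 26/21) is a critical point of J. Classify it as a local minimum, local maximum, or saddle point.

local maximum

The Hessian is constant: H = [[-6, 4, -2], [4, -10, -2], [-2, -2, -6]].
Leading principal minors: Δ₁ = -6, Δ₂ = 44, Δ₃ = -168.
The minors alternate sign starting negative (−, +, −), so H is negative definite: a local maximum.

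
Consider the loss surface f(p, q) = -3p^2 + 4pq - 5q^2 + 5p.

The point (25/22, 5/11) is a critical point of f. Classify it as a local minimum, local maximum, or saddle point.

The Hessian of f is constant: H = [[-6, 4], [4, -10]].
det(H) = (-6)·(-10) − 4² = 44.
det(H) > 0 and tr(H) = -16 < 0, so H is negative definite and the point is a local maximum.

local maximum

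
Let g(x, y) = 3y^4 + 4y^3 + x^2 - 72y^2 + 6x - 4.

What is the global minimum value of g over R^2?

-653

g(x,y) separates as P(x) + Q(y) − 4, so its minimum is min P + min Q − 4.
P'(x) = 2x + 6 vanishes at x ∈ {-3}; Q'(y) = 12y(y - 3)(y + 4) vanishes at y ∈ {-4, 0, 3}.
Local minima of P (where P''>0): P(-3)=-9. Local minima of Q: Q(-4)=-640, Q(3)=-297.
So the global minimum of g is P(-3) + Q(-4) − 4 = -9 − 640 − 4 = -653, attained at (-3, -4).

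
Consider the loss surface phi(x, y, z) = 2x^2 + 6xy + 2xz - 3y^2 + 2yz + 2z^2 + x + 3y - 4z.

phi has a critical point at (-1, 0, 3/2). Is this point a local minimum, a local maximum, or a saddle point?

saddle point

The Hessian is constant: H = [[4, 6, 2], [6, -6, 2], [2, 2, 4]].
Leading principal minors: Δ₁ = 4, Δ₂ = -60, Δ₃ = -184.
The minors fit neither the all-positive nor the alternating-sign pattern, so H is indefinite: a saddle point.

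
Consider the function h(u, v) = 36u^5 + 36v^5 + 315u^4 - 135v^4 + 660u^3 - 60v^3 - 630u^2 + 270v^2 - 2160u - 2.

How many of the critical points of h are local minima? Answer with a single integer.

4

h separates as a function of u plus a function of v, so ∇h=0 decouples.
∂h/∂u = 180(u - 1)(u + 1)(u + 3)(u + 4) = 0 at u ∈ {-4, -3, -1, 1}; ∂h/∂v = 180v(v - 3)(v - 1)(v + 1) = 0 at v ∈ {-1, 0, 1, 3}.
The Hessian is diagonal: diag(h_uu, h_vv). Second derivatives: h_uu(-4)=-2700, h_uu(-3)=1440, h_uu(-1)=-2160, h_uu(1)=7200; h_vv(-1)=-1440, h_vv(0)=540, h_vv(1)=-720, h_vv(3)=4320.
Local minima occur where both diagonal entries positive: (-3, 0), (-3, 3), (1, 0), (1, 3). Count: 4.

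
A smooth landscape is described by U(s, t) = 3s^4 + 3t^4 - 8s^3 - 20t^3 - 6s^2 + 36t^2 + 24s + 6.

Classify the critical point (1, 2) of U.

local maximum

The mixed partial ∂²U/∂s∂t is 0, so the Hessian at any point is diag(U_ss, U_tt) = diag(12(3s^2 - 4s - 1), 12(3t^2 - 10t + 6)).
At (1, 2): H = diag(-24, -24).
Both eigenvalues are negative, so H is negative definite: a local maximum.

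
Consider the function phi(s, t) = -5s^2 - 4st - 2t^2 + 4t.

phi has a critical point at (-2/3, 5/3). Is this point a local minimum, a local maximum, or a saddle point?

local maximum

The Hessian of phi is constant: H = [[-10, -4], [-4, -4]].
det(H) = (-10)·(-4) − (-4)² = 24.
det(H) > 0 and tr(H) = -14 < 0, so H is negative definite and the point is a local maximum.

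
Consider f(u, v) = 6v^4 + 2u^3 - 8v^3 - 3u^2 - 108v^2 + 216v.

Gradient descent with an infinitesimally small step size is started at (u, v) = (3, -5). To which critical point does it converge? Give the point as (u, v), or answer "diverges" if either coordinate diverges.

f is separable, so gradient descent decouples: u follows -∂f/∂u, v follows -∂f/∂v.
∂f/∂u = 6u(u - 1); at u=3 this is 36, so u decreases.
∂f/∂v = 24(v - 3)(v - 1)(v + 3); at v=-5 this is -2304, so v increases.
u converges to its nearest critical value 1 (a local min of the u-part); v converges to -3. The iterate converges to (1, -3).

(1, -3)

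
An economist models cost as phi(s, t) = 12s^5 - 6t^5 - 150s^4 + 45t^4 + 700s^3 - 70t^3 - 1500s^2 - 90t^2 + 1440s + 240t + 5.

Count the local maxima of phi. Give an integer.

4

phi separates as a function of s plus a function of t, so ∇phi=0 decouples.
∂phi/∂s = 60(s - 4)(s - 3)(s - 2)(s - 1) = 0 at s ∈ {1, 2, 3, 4}; ∂phi/∂t = -30(t - 4)(t - 2)(t - 1)(t + 1) = 0 at t ∈ {-1, 1, 2, 4}.
The Hessian is diagonal: diag(phi_ss, phi_tt). Second derivatives: phi_ss(1)=-360, phi_ss(2)=120, phi_ss(3)=-120, phi_ss(4)=360; phi_tt(-1)=900, phi_tt(1)=-180, phi_tt(2)=180, phi_tt(4)=-900.
Local maxima occur where both diagonal entries negative: (1, 1), (1, 4), (3, 1), (3, 4). Count: 4.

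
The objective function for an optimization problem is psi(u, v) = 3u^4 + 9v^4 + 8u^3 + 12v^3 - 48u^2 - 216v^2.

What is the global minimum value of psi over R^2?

-2432

psi(u,v) separates as P(u) + Q(v), so its minimum is min P + min Q.
P'(u) = 12u(u - 2)(u + 4) vanishes at u ∈ {-4, 0, 2}; Q'(v) = 36v(v - 3)(v + 4) vanishes at v ∈ {-4, 0, 3}.
Local minima of P (where P''>0): P(-4)=-512, P(2)=-80. Local minima of Q: Q(-4)=-1920, Q(3)=-891.
So the global minimum of psi is P(-4) + Q(-4) = -512 − 1920 = -2432, attained at (-4, -4).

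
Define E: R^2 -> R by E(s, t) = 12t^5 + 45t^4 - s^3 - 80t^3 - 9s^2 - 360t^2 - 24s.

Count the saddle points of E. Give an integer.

E separates as a function of s plus a function of t, so ∇E=0 decouples.
∂E/∂s = -3(s + 2)(s + 4) = 0 at s ∈ {-4, -2}; ∂E/∂t = 60t(t - 2)(t + 2)(t + 3) = 0 at t ∈ {-3, -2, 0, 2}.
The Hessian is diagonal: diag(E_ss, E_tt). Second derivatives: E_ss(-4)=6, E_ss(-2)=-6; E_tt(-3)=-900, E_tt(-2)=480, E_tt(0)=-720, E_tt(2)=2400.
Saddle points occur where the two diagonal entries have opposite signs: (-4, -3), (-4, 0), (-2, -2), (-2, 2). Count: 4.

4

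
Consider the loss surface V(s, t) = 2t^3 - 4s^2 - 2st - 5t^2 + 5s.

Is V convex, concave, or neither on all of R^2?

neither

The term 2t^3 is cubic, so the Hessian is not constant.
∂²V/∂t² = 12t - 10, which takes both signs as t varies (negative for sufficiently negative t). A diagonal entry of the Hessian changing sign means the Hessian is neither positive- nor negative-semidefinite on all of R^2.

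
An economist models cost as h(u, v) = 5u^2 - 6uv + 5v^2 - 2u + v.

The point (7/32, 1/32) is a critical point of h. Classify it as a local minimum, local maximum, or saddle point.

The Hessian of h is constant: H = [[10, -6], [-6, 10]].
det(H) = 10·10 − (-6)² = 64.
det(H) > 0 and tr(H) = 20 > 0, so H is positive definite and the point is a local minimum.

local minimum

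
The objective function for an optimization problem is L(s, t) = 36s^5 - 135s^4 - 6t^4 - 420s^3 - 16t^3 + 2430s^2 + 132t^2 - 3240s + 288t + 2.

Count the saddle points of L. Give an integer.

L separates as a function of s plus a function of t, so ∇L=0 decouples.
∂L/∂s = 180(s - 3)(s - 2)(s - 1)(s + 3) = 0 at s ∈ {-3, 1, 2, 3}; ∂L/∂t = -24(t - 3)(t + 1)(t + 4) = 0 at t ∈ {-4, -1, 3}.
The Hessian is diagonal: diag(L_ss, L_tt). Second derivatives: L_ss(-3)=-21600, L_ss(1)=1440, L_ss(2)=-900, L_ss(3)=2160; L_tt(-4)=-504, L_tt(-1)=288, L_tt(3)=-672.
Saddle points occur where the two diagonal entries have opposite signs: (-3, -1), (1, -4), (1, 3), (2, -1), (3, -4), (3, 3). Count: 6.

6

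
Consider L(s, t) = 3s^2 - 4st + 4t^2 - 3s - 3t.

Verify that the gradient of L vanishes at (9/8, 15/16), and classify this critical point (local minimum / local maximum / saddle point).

local minimum

∇L = (6s - 4t - 3, -4s + 8t - 3); substituting (9/8, 15/16) gives ∇L = (0, 0), so (9/8, 15/16) is indeed a critical point.
The Hessian of L is constant: H = [[6, -4], [-4, 8]].
det(H) = 6·8 − (-4)² = 32.
det(H) > 0 and tr(H) = 14 > 0, so H is positive definite and the point is a local minimum.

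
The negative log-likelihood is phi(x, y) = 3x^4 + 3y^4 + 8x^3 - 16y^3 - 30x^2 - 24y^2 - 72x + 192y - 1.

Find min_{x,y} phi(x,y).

phi(x,y) separates as P(x) + Q(y) − 1, so its minimum is min P + min Q − 1.
P'(x) = 12(x - 2)(x + 1)(x + 3) vanishes at x ∈ {-3, -1, 2}; Q'(y) = 12(y - 4)(y - 2)(y + 2) vanishes at y ∈ {-2, 2, 4}.
Local minima of P (where P''>0): P(-3)=-27, P(2)=-152. Local minima of Q: Q(-2)=-304, Q(4)=128.
So the global minimum of phi is P(2) + Q(-2) − 1 = -152 − 304 − 1 = -457, attained at (2, -2).

-457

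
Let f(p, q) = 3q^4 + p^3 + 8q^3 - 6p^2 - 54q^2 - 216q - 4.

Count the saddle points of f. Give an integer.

3

f separates as a function of p plus a function of q, so ∇f=0 decouples.
∂f/∂p = 3p(p - 4) = 0 at p ∈ {0, 4}; ∂f/∂q = 12(q - 3)(q + 2)(q + 3) = 0 at q ∈ {-3, -2, 3}.
The Hessian is diagonal: diag(f_pp, f_qq). Second derivatives: f_pp(0)=-12, f_pp(4)=12; f_qq(-3)=72, f_qq(-2)=-60, f_qq(3)=360.
Saddle points occur where the two diagonal entries have opposite signs: (0, -3), (0, 3), (4, -2). Count: 3.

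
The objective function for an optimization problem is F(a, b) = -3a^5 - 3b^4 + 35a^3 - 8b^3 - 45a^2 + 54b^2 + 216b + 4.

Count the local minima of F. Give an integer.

F separates as a function of a plus a function of b, so ∇F=0 decouples.
∂F/∂a = -15a(a - 2)(a - 1)(a + 3) = 0 at a ∈ {-3, 0, 1, 2}; ∂F/∂b = -12(b - 3)(b + 2)(b + 3) = 0 at b ∈ {-3, -2, 3}.
The Hessian is diagonal: diag(F_aa, F_bb). Second derivatives: F_aa(-3)=900, F_aa(0)=-90, F_aa(1)=60, F_aa(2)=-150; F_bb(-3)=-72, F_bb(-2)=60, F_bb(3)=-360.
Local minima occur where both diagonal entries positive: (-3, -2), (1, -2). Count: 2.

2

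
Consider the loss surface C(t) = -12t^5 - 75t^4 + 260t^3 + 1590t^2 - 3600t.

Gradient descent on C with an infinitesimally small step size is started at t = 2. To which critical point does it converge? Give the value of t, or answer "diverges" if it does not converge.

C'(t) = -60(t - 3)(t - 1)(t + 4)(t + 5), so C'(2) = 2520.
Gradient descent moves in the -C' direction, i.e. t is decreasing.
The nearest critical point in that direction is t = 1, where C'' = 3600 > 0 (a local minimum). The iterate converges there.

1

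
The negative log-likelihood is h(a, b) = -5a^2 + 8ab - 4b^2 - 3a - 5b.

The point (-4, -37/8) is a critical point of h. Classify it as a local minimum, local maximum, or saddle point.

The Hessian of h is constant: H = [[-10, 8], [8, -8]].
det(H) = (-10)·(-8) − 8² = 16.
det(H) > 0 and tr(H) = -18 < 0, so H is negative definite and the point is a local maximum.

local maximum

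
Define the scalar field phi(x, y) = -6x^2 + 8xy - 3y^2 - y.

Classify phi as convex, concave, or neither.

concave

phi is quadratic, so its Hessian is the constant matrix H = [[-12, 8], [8, -6]].
det(H) = 8, tr(H) = -18.
det(H) > 0 and tr(H) < 0, so H is negative definite everywhere: concave.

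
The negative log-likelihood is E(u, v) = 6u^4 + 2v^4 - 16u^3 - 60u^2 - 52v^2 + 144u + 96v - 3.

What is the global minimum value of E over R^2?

-1011

E(u,v) separates as P(u) + Q(v) − 3, so its minimum is min P + min Q − 3.
P'(u) = 24(u - 3)(u - 1)(u + 2) vanishes at u ∈ {-2, 1, 3}; Q'(v) = 8(v - 3)(v - 1)(v + 4) vanishes at v ∈ {-4, 1, 3}.
Local minima of P (where P''>0): P(-2)=-304, P(3)=-54. Local minima of Q: Q(-4)=-704, Q(3)=-18.
So the global minimum of E is P(-2) + Q(-4) − 3 = -304 − 704 − 3 = -1011, attained at (-2, -4).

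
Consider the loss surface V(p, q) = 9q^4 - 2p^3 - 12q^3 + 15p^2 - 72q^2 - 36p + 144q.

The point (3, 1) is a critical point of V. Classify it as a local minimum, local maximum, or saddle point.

local maximum

The mixed partial ∂²V/∂p∂q is 0, so the Hessian at any point is diag(V_pp, V_qq) = diag(6(-2p + 5), 36(3q^2 - 2q - 4)).
At (3, 1): H = diag(-6, -108).
Both eigenvalues are negative, so H is negative definite: a local maximum.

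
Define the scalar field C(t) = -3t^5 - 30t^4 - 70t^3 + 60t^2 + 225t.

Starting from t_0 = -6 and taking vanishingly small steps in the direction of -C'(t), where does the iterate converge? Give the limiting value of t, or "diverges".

-5

C'(t) = -15(t - 1)(t + 1)(t + 3)(t + 5), so C'(-6) = -1575.
Gradient descent moves in the -C' direction, i.e. t is increasing.
The nearest critical point in that direction is t = -5, where C'' = 720 > 0 (a local minimum). The iterate converges there.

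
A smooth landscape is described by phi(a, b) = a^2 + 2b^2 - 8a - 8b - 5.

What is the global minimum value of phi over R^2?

-29

phi(a,b) separates as P(a) + Q(b) − 5, so its minimum is min P + min Q − 5.
P'(a) = 2a - 8 vanishes at a ∈ {4}; Q'(b) = 4b - 8 vanishes at b ∈ {2}.
Local minima of P (where P''>0): P(4)=-16. Local minima of Q: Q(2)=-8.
So the global minimum of phi is P(4) + Q(2) − 5 = -16 − 8 − 5 = -29, attained at (4, 2).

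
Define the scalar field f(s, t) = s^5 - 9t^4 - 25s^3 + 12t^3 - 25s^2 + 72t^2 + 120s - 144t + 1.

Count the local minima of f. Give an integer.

f separates as a function of s plus a function of t, so ∇f=0 decouples.
∂f/∂s = 5(s - 4)(s - 1)(s + 2)(s + 3) = 0 at s ∈ {-3, -2, 1, 4}; ∂f/∂t = -36(t - 2)(t - 1)(t + 2) = 0 at t ∈ {-2, 1, 2}.
The Hessian is diagonal: diag(f_ss, f_tt). Second derivatives: f_ss(-3)=-140, f_ss(-2)=90, f_ss(1)=-180, f_ss(4)=630; f_tt(-2)=-432, f_tt(1)=108, f_tt(2)=-144.
Local minima occur where both diagonal entries positive: (-2, 1), (4, 1). Count: 2.

2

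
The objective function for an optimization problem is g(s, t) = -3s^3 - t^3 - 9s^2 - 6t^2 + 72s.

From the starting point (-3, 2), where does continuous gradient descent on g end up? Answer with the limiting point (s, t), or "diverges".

diverges

g is separable, so gradient descent decouples: s follows -∂g/∂s, t follows -∂g/∂t.
∂g/∂s = -9(s - 2)(s + 4); at s=-3 this is 45, so s decreases.
∂g/∂t = -3t(t + 4); at t=2 this is -36, so t increases.
The t-coordinate has no critical point in that direction and runs off to infinity.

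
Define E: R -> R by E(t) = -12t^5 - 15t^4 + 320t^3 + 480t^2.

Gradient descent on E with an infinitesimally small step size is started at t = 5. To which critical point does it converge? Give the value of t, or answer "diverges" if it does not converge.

E'(t) = -60t(t - 4)(t + 1)(t + 4), so E'(5) = -16200.
Gradient descent moves in the -E' direction, i.e. t is increasing.
There is no critical point above t=5, and E' keeps the same sign, so the iterate runs off to +∞.

diverges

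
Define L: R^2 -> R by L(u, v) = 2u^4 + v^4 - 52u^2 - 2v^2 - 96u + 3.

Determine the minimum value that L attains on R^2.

-702

L(u,v) separates as P(u) + Q(v) + 3, so its minimum is min P + min Q + 3.
P'(u) = 8(u - 4)(u + 1)(u + 3) vanishes at u ∈ {-3, -1, 4}; Q'(v) = 4v(v - 1)(v + 1) vanishes at v ∈ {-1, 0, 1}.
Local minima of P (where P''>0): P(-3)=-18, P(4)=-704. Local minima of Q: Q(-1)=-1, Q(1)=-1.
So the global minimum of L is P(4) + Q(-1) + 3 = -704 − 1 + 3 = -702, attained at (4, -1).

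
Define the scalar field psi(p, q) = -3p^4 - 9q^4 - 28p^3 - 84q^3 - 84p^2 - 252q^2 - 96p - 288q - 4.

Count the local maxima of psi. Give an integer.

psi separates as a function of p plus a function of q, so ∇psi=0 decouples.
∂psi/∂p = -12(p + 1)(p + 2)(p + 4) = 0 at p ∈ {-4, -2, -1}; ∂psi/∂q = -36(q + 1)(q + 2)(q + 4) = 0 at q ∈ {-4, -2, -1}.
The Hessian is diagonal: diag(psi_pp, psi_qq). Second derivatives: psi_pp(-4)=-72, psi_pp(-2)=24, psi_pp(-1)=-36; psi_qq(-4)=-216, psi_qq(-2)=72, psi_qq(-1)=-108.
Local maxima occur where both diagonal entries negative: (-4, -4), (-4, -1), (-1, -4), (-1, -1). Count: 4.

4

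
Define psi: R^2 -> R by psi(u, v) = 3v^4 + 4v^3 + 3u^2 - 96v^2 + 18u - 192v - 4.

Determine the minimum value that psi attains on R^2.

psi(u,v) separates as P(u) + Q(v) − 4, so its minimum is min P + min Q − 4.
P'(u) = 6u + 18 vanishes at u ∈ {-3}; Q'(v) = 12(v - 4)(v + 1)(v + 4) vanishes at v ∈ {-4, -1, 4}.
Local minima of P (where P''>0): P(-3)=-27. Local minima of Q: Q(-4)=-256, Q(4)=-1280.
So the global minimum of psi is P(-3) + Q(4) − 4 = -27 − 1280 − 4 = -1311, attained at (-3, 4).

-1311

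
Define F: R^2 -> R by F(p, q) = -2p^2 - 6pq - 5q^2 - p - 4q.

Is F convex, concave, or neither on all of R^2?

F is quadratic, so its Hessian is the constant matrix H = [[-4, -6], [-6, -10]].
det(H) = 4, tr(H) = -14.
det(H) > 0 and tr(H) < 0, so H is negative definite everywhere: concave.

concave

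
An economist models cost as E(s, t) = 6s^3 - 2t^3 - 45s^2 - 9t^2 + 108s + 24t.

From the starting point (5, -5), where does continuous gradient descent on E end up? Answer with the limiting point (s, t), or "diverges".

E is separable, so gradient descent decouples: s follows -∂E/∂s, t follows -∂E/∂t.
∂E/∂s = 18(s - 3)(s - 2); at s=5 this is 108, so s decreases.
∂E/∂t = -6(t - 1)(t + 4); at t=-5 this is -36, so t increases.
s converges to its nearest critical value 3 (a local min of the s-part); t converges to -4. The iterate converges to (3, -4).

(3, -4)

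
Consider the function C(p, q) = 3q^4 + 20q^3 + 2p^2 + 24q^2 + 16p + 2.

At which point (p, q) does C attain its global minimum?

(-4, -4)

C(p,q) separates as A(p) + B(q) + 2, so its minimum is min A + min B + 2.
A'(p) = 4p + 16 vanishes at p ∈ {-4}; B'(q) = 12q(q + 1)(q + 4) vanishes at q ∈ {-4, -1, 0}.
Local minima of A (where A''>0): A(-4)=-32. Local minima of B: B(-4)=-128, B(0)=0.
So the global minimum of C is A(-4) + B(-4) + 2 = -32 − 128 + 2 = -158, attained at (-4, -4).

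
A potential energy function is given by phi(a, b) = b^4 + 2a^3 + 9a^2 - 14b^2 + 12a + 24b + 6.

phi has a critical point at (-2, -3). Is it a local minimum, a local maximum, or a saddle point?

saddle point

The mixed partial ∂²phi/∂a∂b is 0, so the Hessian at any point is diag(phi_aa, phi_bb) = diag(6(2a + 3), 4(3b^2 - 7)).
At (-2, -3): H = diag(-6, 80).
The eigenvalues have opposite signs, so H is indefinite: a saddle point.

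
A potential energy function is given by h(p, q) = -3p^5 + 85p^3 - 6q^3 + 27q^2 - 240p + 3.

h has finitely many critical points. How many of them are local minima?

2

h separates as a function of p plus a function of q, so ∇h=0 decouples.
∂h/∂p = -15(p - 4)(p - 1)(p + 1)(p + 4) = 0 at p ∈ {-4, -1, 1, 4}; ∂h/∂q = -18q(q - 3) = 0 at q ∈ {0, 3}.
The Hessian is diagonal: diag(h_pp, h_qq). Second derivatives: h_pp(-4)=1800, h_pp(-1)=-450, h_pp(1)=450, h_pp(4)=-1800; h_qq(0)=54, h_qq(3)=-54.
Local minima occur where both diagonal entries positive: (-4, 0), (1, 0). Count: 2.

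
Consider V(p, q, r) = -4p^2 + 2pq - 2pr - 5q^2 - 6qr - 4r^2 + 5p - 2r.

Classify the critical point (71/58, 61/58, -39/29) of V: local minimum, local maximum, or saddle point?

local maximum

The Hessian is constant: H = [[-8, 2, -2], [2, -10, -6], [-2, -6, -8]].
Leading principal minors: Δ₁ = -8, Δ₂ = 76, Δ₃ = -232.
The minors alternate sign starting negative (−, +, −), so H is negative definite: a local maximum.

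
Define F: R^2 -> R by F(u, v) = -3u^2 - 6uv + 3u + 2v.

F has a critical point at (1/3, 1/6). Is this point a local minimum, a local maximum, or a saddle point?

saddle point

The Hessian of F is constant: H = [[-6, -6], [-6, 0]].
det(H) = (-6)·0 − (-6)² = -36.
Since det(H) < 0, H is indefinite and the critical point is a saddle point.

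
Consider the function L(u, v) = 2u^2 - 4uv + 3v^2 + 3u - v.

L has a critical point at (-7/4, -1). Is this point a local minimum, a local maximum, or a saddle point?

The Hessian of L is constant: H = [[4, -4], [-4, 6]].
det(H) = 4·6 − (-4)² = 8.
det(H) > 0 and tr(H) = 10 > 0, so H is positive definite and the point is a local minimum.

local minimum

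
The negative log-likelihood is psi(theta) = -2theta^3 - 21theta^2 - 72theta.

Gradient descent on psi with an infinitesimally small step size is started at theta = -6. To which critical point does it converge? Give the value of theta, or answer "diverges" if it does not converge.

-4

psi'(theta) = -6(theta + 3)(theta + 4), so psi'(-6) = -36.
Gradient descent moves in the -psi' direction, i.e. theta is increasing.
The nearest critical point in that direction is theta = -4, where psi'' = 6 > 0 (a local minimum). The iterate converges there.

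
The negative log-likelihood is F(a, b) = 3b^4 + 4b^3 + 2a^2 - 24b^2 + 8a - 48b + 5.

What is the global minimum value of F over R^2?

F(a,b) separates as P(a) + Q(b) + 5, so its minimum is min P + min Q + 5.
P'(a) = 4a + 8 vanishes at a ∈ {-2}; Q'(b) = 12(b - 2)(b + 1)(b + 2) vanishes at b ∈ {-2, -1, 2}.
Local minima of P (where P''>0): P(-2)=-8. Local minima of Q: Q(-2)=16, Q(2)=-112.
So the global minimum of F is P(-2) + Q(2) + 5 = -8 − 112 + 5 = -115, attained at (-2, 2).

-115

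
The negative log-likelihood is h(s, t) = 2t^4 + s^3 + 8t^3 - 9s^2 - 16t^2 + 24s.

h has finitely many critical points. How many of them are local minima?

2

h separates as a function of s plus a function of t, so ∇h=0 decouples.
∂h/∂s = 3(s - 4)(s - 2) = 0 at s ∈ {2, 4}; ∂h/∂t = 8t(t - 1)(t + 4) = 0 at t ∈ {-4, 0, 1}.
The Hessian is diagonal: diag(h_ss, h_tt). Second derivatives: h_ss(2)=-6, h_ss(4)=6; h_tt(-4)=160, h_tt(0)=-32, h_tt(1)=40.
Local minima occur where both diagonal entries positive: (4, -4), (4, 1). Count: 2.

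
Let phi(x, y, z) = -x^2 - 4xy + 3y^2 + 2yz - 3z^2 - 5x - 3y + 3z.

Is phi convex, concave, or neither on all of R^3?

phi is quadratic, so its Hessian is the constant matrix H = [[-2, -4, 0], [-4, 6, 2], [0, 2, -6]].
Leading principal minors: -2, -28, 176.
Neither pattern holds ⇒ H is indefinite ⇒ neither convex nor concave.

neither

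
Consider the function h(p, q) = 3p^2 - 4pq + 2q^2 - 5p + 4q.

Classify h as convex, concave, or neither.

h is quadratic, so its Hessian is the constant matrix H = [[6, -4], [-4, 4]].
det(H) = 8, tr(H) = 10.
det(H) > 0 and tr(H) > 0, so H is positive definite everywhere: convex.

convex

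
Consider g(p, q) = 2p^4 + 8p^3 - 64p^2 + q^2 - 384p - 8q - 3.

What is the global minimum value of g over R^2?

-1555

g(p,q) separates as A(p) + B(q) − 3, so its minimum is min A + min B − 3.
A'(p) = 8(p - 4)(p + 3)(p + 4) vanishes at p ∈ {-4, -3, 4}; B'(q) = 2q - 8 vanishes at q ∈ {4}.
Local minima of A (where A''>0): A(-4)=512, A(4)=-1536. Local minima of B: B(4)=-16.
So the global minimum of g is A(4) + B(4) − 3 = -1536 − 16 − 3 = -1555, attained at (4, 4).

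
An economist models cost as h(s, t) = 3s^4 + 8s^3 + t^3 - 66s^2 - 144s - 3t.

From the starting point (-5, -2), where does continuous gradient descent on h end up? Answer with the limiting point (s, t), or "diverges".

h is separable, so gradient descent decouples: s follows -∂h/∂s, t follows -∂h/∂t.
∂h/∂s = 12(s - 3)(s + 1)(s + 4); at s=-5 this is -384, so s increases.
∂h/∂t = 3(t - 1)(t + 1); at t=-2 this is 9, so t decreases.
The t-coordinate has no critical point in that direction and runs off to infinity.

diverges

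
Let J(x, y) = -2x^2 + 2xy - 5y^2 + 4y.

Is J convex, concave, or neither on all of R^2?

concave

J is quadratic, so its Hessian is the constant matrix H = [[-4, 2], [2, -10]].
det(H) = 36, tr(H) = -14.
det(H) > 0 and tr(H) < 0, so H is negative definite everywhere: concave.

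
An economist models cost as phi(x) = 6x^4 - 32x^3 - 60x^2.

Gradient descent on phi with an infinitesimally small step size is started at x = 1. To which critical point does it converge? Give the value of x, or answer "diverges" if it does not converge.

5

phi'(x) = 24x(x - 5)(x + 1), so phi'(1) = -192.
Gradient descent moves in the -phi' direction, i.e. x is increasing.
The nearest critical point in that direction is x = 5, where phi'' = 720 > 0 (a local minimum). The iterate converges there.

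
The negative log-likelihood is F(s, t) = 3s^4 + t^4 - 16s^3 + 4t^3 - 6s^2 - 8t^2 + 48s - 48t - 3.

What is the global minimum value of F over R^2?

-243

F(s,t) separates as P(s) + Q(t) − 3, so its minimum is min P + min Q − 3.
P'(s) = 12(s - 4)(s - 1)(s + 1) vanishes at s ∈ {-1, 1, 4}; Q'(t) = 4(t - 2)(t + 2)(t + 3) vanishes at t ∈ {-3, -2, 2}.
Local minima of P (where P''>0): P(-1)=-35, P(4)=-160. Local minima of Q: Q(-3)=45, Q(2)=-80.
So the global minimum of F is P(4) + Q(2) − 3 = -160 − 80 − 3 = -243, attained at (4, 2).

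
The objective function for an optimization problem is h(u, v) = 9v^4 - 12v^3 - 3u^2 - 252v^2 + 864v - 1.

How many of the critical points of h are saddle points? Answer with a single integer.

2

h separates as a function of u plus a function of v, so ∇h=0 decouples.
∂h/∂u = -6u = 0 at u ∈ {0}; ∂h/∂v = 36(v - 3)(v - 2)(v + 4) = 0 at v ∈ {-4, 2, 3}.
The Hessian is diagonal: diag(h_uu, h_vv). Second derivatives: h_uu(0)=-6; h_vv(-4)=1512, h_vv(2)=-216, h_vv(3)=252.
Saddle points occur where the two diagonal entries have opposite signs: (0, -4), (0, 3). Count: 2.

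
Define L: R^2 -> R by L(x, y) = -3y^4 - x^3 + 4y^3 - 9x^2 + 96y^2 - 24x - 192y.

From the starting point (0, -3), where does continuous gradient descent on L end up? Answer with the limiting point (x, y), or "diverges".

L is separable, so gradient descent decouples: x follows -∂L/∂x, y follows -∂L/∂y.
∂L/∂x = -3(x + 2)(x + 4); at x=0 this is -24, so x increases.
∂L/∂y = -12(y - 4)(y - 1)(y + 4); at y=-3 this is -336, so y increases.
The x-coordinate has no critical point in that direction and runs off to infinity.

diverges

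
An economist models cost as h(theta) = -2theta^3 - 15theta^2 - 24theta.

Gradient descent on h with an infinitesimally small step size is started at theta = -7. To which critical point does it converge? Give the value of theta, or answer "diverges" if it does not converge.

-4

h'(theta) = -6(theta + 1)(theta + 4), so h'(-7) = -108.
Gradient descent moves in the -h' direction, i.e. theta is increasing.
The nearest critical point in that direction is theta = -4, where h'' = 18 > 0 (a local minimum). The iterate converges there.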